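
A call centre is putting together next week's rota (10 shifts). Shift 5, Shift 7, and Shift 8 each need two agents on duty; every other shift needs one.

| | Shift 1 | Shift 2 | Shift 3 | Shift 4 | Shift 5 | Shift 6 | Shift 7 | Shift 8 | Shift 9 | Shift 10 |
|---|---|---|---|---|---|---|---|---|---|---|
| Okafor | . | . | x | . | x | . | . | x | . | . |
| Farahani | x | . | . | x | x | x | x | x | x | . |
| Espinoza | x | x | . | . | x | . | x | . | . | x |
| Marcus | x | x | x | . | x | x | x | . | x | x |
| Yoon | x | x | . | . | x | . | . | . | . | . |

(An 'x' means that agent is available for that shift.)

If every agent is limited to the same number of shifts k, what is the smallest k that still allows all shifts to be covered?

With 5 agents and 13 worker-slots to fill, someone must work at least ⌈13/5⌉ = 3 shifts, so k ≥ 3.
k = 3 works: Shift 1→Marcus, Shift 2→Espinoza, Shift 3→Okafor, Shift 4→Farahani, Shift 5→Okafor+Yoon, Shift 6→Farahani, Shift 7→Espinoza+Marcus, Shift 8→Okafor+Farahani, Shift 9→Marcus, Shift 10→Espinoza.
Loads: Okafor 3, Farahani 3, Espinoza 3, Marcus 3, Yoon 1 — all ≤ 3.

3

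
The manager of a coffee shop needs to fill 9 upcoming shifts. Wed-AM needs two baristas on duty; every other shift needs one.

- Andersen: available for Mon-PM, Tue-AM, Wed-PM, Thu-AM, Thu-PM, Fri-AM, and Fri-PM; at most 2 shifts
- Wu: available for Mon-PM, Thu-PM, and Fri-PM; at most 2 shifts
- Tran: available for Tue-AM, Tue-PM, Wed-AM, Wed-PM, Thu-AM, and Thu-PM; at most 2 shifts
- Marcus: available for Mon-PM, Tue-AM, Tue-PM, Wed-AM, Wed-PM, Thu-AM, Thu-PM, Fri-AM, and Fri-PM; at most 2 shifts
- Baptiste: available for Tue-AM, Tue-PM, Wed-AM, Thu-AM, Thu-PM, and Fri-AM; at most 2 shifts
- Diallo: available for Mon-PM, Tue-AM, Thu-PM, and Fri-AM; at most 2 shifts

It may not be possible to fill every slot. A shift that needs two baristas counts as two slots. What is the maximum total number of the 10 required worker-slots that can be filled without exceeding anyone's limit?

Total capacity across all baristas is 2+2+2+2+2+2 = 12, and 10 slots are needed, so at most 10 can be filled.
An assignment achieving 10: Mon-PM→Wu, Tue-AM→Baptiste, Tue-PM→Tran, Wed-AM→Tran+Marcus, Wed-PM→Andersen, Thu-AM→Marcus, Thu-PM→Wu, Fri-AM→Baptiste, Fri-PM→Andersen.
Loads: Andersen 2/2, Wu 2/2, Tran 2/2, Marcus 2/2, Baptiste 2/2, Diallo 0/2.

10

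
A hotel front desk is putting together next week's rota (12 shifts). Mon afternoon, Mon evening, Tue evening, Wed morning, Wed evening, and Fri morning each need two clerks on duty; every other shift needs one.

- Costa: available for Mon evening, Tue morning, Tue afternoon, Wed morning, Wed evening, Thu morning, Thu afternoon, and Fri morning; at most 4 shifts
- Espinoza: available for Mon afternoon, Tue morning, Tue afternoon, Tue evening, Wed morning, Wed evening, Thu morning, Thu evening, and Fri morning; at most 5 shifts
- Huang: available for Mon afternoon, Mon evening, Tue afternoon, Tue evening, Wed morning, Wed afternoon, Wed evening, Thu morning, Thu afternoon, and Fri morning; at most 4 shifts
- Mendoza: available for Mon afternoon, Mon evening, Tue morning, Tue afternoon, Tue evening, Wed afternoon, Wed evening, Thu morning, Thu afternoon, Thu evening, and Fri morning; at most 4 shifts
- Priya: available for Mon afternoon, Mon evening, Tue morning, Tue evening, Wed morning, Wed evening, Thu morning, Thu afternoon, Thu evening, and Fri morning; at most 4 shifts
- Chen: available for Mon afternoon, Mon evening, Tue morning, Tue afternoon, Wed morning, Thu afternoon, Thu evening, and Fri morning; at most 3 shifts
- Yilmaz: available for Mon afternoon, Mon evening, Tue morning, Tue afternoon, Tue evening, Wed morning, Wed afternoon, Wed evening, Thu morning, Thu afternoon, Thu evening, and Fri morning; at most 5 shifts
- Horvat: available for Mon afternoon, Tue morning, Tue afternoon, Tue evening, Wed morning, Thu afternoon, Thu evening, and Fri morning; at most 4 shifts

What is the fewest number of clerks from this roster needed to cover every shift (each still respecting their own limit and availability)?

18 slots to fill and no one can take more than 5, so at least ⌈18/5⌉ = 4 clerks are needed.
Costa, Espinoza, Huang, and Yilmaz alone can cover everything: Mon afternoon→Espinoza+Huang, Mon evening→Costa+Huang, Tue morning→Costa, Tue afternoon→Yilmaz, Tue evening→Espinoza+Huang, Wed morning→Costa+Yilmaz, Wed afternoon→Huang, Wed evening→Espinoza+Yilmaz, Thu morning→Yilmaz, Thu afternoon→Costa, Thu evening→Espinoza, Fri morning→Espinoza+Yilmaz.

4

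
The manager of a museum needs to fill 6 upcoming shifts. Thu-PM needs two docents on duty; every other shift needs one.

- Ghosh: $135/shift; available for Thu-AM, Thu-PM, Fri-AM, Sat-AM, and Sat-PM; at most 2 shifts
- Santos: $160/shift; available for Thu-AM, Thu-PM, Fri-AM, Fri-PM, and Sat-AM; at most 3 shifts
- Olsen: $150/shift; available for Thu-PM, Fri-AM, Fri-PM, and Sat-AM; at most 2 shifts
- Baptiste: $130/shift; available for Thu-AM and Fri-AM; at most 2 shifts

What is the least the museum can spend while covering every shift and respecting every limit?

Sat-PM can only be covered by Ghosh, so that assignment is forced.
Picking the cheapest available docent for each shift independently would cost $965, but that ignores the shift limits.
An optimal schedule: Thu-AM→Baptiste, Thu-PM→Ghosh+Olsen, Fri-AM→Baptiste, Fri-PM→Olsen, Sat-AM→Santos, Sat-PM→Ghosh.
Total: 130 + 135 + 150 + 130 + 150 + 160 + 135 = $990.

$990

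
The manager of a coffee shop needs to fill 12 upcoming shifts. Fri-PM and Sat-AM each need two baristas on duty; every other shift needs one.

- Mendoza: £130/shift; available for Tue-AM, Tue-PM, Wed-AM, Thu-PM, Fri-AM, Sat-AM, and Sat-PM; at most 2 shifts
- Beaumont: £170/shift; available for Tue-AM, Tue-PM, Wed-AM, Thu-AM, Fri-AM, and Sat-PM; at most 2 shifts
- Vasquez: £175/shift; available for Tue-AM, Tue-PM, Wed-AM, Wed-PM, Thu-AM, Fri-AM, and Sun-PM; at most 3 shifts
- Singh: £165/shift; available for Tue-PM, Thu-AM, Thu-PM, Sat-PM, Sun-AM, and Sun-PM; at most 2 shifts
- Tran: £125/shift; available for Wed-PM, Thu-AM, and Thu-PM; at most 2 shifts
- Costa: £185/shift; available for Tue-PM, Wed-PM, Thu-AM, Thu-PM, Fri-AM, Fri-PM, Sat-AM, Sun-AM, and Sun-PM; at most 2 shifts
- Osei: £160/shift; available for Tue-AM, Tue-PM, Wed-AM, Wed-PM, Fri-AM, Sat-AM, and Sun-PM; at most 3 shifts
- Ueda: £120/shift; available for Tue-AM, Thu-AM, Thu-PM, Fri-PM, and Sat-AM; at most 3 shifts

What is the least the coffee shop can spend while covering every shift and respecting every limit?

£2035

Fri-PM can only be covered by Costa and Ueda, so that assignment is forced.
Picking the cheapest available barista for each shift independently would cost £1885, but that ignores the shift limits.
An optimal schedule: Tue-AM→Ueda, Tue-PM→Singh, Wed-AM→Mendoza, Wed-PM→Tran, Thu-AM→Beaumont, Thu-PM→Tran, Fri-AM→Osei, Fri-PM→Ueda+Costa, Sat-AM→Ueda+Osei, Sat-PM→Mendoza, Sun-AM→Singh, Sun-PM→Osei.
Total: 120 + 165 + 130 + 125 + 170 + 125 + 160 + 120 + 185 + 120 + 160 + 130 + 165 + 160 = £2035.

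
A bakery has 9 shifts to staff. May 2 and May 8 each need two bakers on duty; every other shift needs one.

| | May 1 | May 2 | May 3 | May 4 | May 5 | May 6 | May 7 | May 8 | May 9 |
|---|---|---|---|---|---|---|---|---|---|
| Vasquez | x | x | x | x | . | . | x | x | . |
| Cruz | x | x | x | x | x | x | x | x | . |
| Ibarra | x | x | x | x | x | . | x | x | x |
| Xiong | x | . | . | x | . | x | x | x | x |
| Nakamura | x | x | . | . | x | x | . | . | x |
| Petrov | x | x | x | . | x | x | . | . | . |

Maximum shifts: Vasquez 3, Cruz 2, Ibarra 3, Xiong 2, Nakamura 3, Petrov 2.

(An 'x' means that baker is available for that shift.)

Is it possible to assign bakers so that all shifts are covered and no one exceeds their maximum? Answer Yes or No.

Yes

One valid schedule: May 1→Ibarra, May 2→Nakamura+Petrov, May 3→Vasquez, May 4→Vasquez, May 5→Cruz, May 6→Cruz, May 7→Vasquez, May 8→Ibarra+Xiong, May 9→Ibarra.
Loads: Vasquez 3/3, Cruz 2/2, Ibarra 3/3, Xiong 1/2, Nakamura 1/3, Petrov 1/2 — all within limits.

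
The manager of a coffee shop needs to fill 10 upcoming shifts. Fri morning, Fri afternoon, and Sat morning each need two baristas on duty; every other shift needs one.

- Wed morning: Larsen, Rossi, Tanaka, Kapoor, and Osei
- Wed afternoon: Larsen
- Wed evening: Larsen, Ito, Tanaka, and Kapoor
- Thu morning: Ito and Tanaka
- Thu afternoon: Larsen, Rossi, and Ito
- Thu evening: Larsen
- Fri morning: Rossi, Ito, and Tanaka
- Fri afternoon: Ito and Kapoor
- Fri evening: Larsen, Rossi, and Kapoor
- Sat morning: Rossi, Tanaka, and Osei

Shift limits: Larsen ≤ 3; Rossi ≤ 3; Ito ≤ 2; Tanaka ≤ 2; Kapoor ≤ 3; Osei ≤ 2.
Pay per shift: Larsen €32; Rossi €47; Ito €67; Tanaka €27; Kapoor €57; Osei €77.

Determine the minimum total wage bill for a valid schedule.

Wed afternoon can only be covered by Larsen, so that assignment is forced.
Thu evening can only be covered by Larsen, so that assignment is forced.
Fri afternoon can only be covered by Ito and Kapoor, so that assignment is forced.
Picking the cheapest available barista for each shift independently would cost €481, but that ignores the shift limits.
An optimal schedule: Wed morning→Kapoor, Wed afternoon→Larsen, Wed evening→Kapoor, Thu morning→Ito, Thu afternoon→Larsen, Thu evening→Larsen, Fri morning→Rossi+Tanaka, Fri afternoon→Ito+Kapoor, Fri evening→Rossi, Sat morning→Rossi+Tanaka.
Total: 57 + 32 + 57 + 67 + 32 + 32 + 47 + 27 + 67 + 57 + 47 + 47 + 27 = €596.

€596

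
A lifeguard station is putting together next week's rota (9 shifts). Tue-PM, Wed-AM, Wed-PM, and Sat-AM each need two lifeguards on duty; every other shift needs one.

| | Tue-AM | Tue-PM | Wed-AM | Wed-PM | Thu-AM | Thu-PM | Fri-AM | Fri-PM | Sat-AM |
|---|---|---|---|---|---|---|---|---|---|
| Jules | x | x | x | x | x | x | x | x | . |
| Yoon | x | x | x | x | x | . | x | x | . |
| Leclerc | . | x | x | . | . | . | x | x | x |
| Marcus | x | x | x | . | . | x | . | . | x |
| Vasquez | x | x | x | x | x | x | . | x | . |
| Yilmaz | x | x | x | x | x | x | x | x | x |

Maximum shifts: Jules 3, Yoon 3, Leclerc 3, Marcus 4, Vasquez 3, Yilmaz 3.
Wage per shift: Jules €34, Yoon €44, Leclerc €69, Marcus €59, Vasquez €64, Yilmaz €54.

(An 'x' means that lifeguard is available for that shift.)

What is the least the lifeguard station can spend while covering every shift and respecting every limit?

€632

Picking the cheapest available lifeguard for each shift independently would cost €517, but that ignores the shift limits.
An optimal schedule: Tue-AM→Marcus, Tue-PM→Yoon+Marcus, Wed-AM→Yilmaz+Marcus, Wed-PM→Yoon+Yilmaz, Thu-AM→Jules, Thu-PM→Jules, Fri-AM→Jules, Fri-PM→Yoon, Sat-AM→Yilmaz+Marcus.
Total: 59 + 44 + 59 + 54 + 59 + 44 + 54 + 34 + 34 + 34 + 44 + 54 + 59 = €632.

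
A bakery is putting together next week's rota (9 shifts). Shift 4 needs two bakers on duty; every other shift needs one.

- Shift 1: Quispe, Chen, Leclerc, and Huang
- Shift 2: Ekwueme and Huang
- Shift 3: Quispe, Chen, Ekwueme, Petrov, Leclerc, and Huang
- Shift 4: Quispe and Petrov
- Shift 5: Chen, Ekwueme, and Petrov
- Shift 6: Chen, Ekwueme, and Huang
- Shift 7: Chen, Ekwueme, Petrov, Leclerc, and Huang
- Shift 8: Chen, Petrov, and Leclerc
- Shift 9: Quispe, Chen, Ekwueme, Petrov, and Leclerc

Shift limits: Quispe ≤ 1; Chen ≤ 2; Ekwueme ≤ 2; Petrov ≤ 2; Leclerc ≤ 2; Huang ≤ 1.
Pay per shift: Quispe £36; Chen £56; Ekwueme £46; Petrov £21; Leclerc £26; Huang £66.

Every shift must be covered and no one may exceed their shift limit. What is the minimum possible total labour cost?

Shift 4 can only be covered by Quispe and Petrov, so that assignment is forced.
Picking the cheapest available baker for each shift independently would cost £280, but that ignores the shift limits.
An optimal schedule: Shift 1→Leclerc, Shift 2→Ekwueme, Shift 3→Huang, Shift 4→Quispe+Petrov, Shift 5→Chen, Shift 6→Chen, Shift 7→Ekwueme, Shift 8→Petrov, Shift 9→Leclerc.
Total: 26 + 46 + 66 + 36 + 21 + 56 + 56 + 46 + 21 + 26 = £400.

£400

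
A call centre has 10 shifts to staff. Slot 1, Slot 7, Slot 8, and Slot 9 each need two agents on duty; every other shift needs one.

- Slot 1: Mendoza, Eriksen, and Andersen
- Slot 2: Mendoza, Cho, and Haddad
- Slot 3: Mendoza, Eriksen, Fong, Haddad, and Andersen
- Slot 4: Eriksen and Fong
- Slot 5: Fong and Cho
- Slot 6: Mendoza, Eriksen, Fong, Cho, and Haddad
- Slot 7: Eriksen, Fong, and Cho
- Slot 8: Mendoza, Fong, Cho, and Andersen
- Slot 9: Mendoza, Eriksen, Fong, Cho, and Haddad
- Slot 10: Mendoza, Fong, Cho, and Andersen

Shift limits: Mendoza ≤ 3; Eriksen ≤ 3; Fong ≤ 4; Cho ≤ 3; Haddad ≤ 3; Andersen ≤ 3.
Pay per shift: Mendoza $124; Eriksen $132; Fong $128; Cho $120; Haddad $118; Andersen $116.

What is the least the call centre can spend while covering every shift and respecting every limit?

Picking the cheapest available agent for each shift independently would cost $1678, but that ignores the shift limits.
An optimal schedule: Slot 1→Andersen+Mendoza, Slot 2→Haddad, Slot 3→Andersen, Slot 4→Fong, Slot 5→Cho, Slot 6→Haddad, Slot 7→Cho+Fong, Slot 8→Cho+Mendoza, Slot 9→Haddad+Mendoza, Slot 10→Andersen.
Total: 116 + 124 + 118 + 116 + 128 + 120 + 118 + 120 + 128 + 120 + 124 + 118 + 124 + 116 = $1690.

$1690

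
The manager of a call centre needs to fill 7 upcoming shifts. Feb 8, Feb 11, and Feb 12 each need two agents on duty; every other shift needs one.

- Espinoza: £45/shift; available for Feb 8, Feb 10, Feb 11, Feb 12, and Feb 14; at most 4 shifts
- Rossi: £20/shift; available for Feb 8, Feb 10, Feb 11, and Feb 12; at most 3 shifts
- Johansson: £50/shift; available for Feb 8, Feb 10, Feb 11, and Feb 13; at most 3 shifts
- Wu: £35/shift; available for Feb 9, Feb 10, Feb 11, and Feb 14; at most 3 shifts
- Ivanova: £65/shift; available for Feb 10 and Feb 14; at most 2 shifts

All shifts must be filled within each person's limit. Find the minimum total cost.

£350

Feb 9 can only be covered by Wu, so that assignment is forced.
Feb 12 can only be covered by Espinoza and Rossi, so that assignment is forced.
Feb 13 can only be covered by Johansson, so that assignment is forced.
Picking the cheapest available agent for each shift independently would cost £325, but that ignores the shift limits.
An optimal schedule: Feb 8→Rossi+Espinoza, Feb 9→Wu, Feb 10→Rossi, Feb 11→Wu+Espinoza, Feb 12→Rossi+Espinoza, Feb 13→Johansson, Feb 14→Wu.
Total: 20 + 45 + 35 + 20 + 35 + 45 + 20 + 45 + 50 + 35 = £350.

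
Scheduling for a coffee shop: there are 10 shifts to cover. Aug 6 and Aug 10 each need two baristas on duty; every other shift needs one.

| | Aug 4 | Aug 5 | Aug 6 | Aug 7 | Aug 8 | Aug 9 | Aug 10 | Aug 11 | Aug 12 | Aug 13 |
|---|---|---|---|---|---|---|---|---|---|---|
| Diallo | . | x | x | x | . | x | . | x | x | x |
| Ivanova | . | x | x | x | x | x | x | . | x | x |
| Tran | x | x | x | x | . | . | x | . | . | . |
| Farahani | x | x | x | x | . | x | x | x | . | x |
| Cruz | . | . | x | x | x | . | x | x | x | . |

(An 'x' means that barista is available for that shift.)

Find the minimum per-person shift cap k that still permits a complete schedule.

With 5 baristas and 12 worker-slots to fill, someone must work at least ⌈12/5⌉ = 3 shifts, so k ≥ 3.
k = 3 works: Aug 4→Tran, Aug 5→Ivanova, Aug 6→Farahani+Cruz, Aug 7→Tran, Aug 8→Ivanova, Aug 9→Diallo, Aug 10→Tran+Farahani, Aug 11→Diallo, Aug 12→Diallo, Aug 13→Ivanova.
Loads: Diallo 3, Ivanova 3, Tran 3, Farahani 2, Cruz 1 — all ≤ 3.

3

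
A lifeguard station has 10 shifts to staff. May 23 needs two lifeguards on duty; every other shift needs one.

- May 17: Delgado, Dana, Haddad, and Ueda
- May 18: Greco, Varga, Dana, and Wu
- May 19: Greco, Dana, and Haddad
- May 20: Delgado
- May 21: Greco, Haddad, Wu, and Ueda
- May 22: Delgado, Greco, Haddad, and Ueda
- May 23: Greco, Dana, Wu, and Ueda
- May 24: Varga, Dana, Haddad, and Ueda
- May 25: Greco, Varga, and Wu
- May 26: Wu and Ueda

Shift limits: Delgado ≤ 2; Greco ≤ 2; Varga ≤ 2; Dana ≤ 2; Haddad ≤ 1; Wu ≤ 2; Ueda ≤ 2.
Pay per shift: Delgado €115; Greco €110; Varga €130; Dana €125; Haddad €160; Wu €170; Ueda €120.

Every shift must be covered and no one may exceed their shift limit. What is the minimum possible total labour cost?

€1360

May 20 can only be covered by Delgado, so that assignment is forced.
Picking the cheapest available lifeguard for each shift independently would cost €1250, but that ignores the shift limits.
An optimal schedule: May 17→Dana, May 18→Varga, May 19→Greco, May 20→Delgado, May 21→Haddad, May 22→Delgado, May 23→Ueda+Dana, May 24→Varga, May 25→Greco, May 26→Ueda.
Total: 125 + 130 + 110 + 115 + 160 + 115 + 120 + 125 + 130 + 110 + 120 = €1360.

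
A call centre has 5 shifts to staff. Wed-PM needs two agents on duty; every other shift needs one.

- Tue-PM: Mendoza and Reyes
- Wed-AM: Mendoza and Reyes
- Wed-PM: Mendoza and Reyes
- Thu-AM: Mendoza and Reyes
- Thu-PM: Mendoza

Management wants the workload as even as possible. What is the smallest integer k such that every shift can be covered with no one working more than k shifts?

3

With 2 agents and 6 worker-slots to fill, someone must work at least ⌈6/2⌉ = 3 shifts, so k ≥ 3.
k = 3 works: Tue-PM→Mendoza, Wed-AM→Reyes, Wed-PM→Mendoza+Reyes, Thu-AM→Reyes, Thu-PM→Mendoza.
Loads: Mendoza 3, Reyes 3 — all ≤ 3.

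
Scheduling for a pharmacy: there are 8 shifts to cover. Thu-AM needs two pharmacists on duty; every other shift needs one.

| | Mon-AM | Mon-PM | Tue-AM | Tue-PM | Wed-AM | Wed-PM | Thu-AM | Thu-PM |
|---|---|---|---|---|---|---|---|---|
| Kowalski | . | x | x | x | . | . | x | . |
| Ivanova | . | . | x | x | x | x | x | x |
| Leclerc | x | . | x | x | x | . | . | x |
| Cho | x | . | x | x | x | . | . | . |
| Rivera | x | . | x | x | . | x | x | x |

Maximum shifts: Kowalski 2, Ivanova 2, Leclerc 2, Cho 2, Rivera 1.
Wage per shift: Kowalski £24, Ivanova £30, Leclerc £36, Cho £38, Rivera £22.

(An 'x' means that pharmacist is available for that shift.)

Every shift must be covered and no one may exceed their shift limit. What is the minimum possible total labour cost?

Mon-PM can only be covered by Kowalski, so that assignment is forced.
Picking the cheapest available pharmacist for each shift independently would cost £210, but that ignores the shift limits.
An optimal schedule: Mon-AM→Leclerc, Mon-PM→Kowalski, Tue-AM→Cho, Tue-PM→Cho, Wed-AM→Ivanova, Wed-PM→Ivanova, Thu-AM→Kowalski+Rivera, Thu-PM→Leclerc.
Total: 36 + 24 + 38 + 38 + 30 + 30 + 24 + 22 + 36 = £278.

£278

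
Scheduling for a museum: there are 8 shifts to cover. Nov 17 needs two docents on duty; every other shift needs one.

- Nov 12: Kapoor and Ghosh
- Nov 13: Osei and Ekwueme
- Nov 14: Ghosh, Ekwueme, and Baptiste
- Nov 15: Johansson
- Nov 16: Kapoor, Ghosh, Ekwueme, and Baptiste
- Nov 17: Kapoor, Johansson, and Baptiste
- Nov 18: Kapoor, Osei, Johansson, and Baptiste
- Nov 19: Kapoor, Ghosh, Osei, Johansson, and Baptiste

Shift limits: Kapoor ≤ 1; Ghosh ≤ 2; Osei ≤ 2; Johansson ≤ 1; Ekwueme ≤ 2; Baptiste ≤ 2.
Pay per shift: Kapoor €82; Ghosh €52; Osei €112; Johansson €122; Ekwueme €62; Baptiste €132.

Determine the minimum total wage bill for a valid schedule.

Nov 15 can only be covered by Johansson, so that assignment is forced.
Picking the cheapest available docent for each shift independently would cost €678, but that ignores the shift limits.
An optimal schedule: Nov 12→Ghosh, Nov 13→Ekwueme, Nov 14→Ghosh, Nov 15→Johansson, Nov 16→Ekwueme, Nov 17→Kapoor+Baptiste, Nov 18→Osei, Nov 19→Osei.
Total: 52 + 62 + 52 + 122 + 62 + 82 + 132 + 112 + 112 = €788.

€788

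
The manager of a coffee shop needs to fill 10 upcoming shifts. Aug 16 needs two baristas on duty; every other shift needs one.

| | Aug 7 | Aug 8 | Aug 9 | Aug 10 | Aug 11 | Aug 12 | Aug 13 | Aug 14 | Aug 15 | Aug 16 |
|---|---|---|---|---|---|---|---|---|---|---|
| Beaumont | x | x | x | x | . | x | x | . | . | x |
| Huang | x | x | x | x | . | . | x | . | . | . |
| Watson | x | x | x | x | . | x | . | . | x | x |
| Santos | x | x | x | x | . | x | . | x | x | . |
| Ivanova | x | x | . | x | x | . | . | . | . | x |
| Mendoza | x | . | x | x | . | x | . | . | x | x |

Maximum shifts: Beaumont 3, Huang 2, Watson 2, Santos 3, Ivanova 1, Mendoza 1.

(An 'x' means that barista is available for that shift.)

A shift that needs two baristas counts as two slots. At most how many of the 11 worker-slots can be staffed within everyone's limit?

Total capacity across all baristas is 3+2+2+3+1+1 = 12, and 11 slots are needed, so at most 11 can be filled.
An assignment achieving 11: Aug 7→Santos, Aug 8→Huang, Aug 9→Huang, Aug 10→Santos, Aug 11→Ivanova, Aug 12→Beaumont, Aug 13→Beaumont, Aug 14→Santos, Aug 15→Watson, Aug 16→Beaumont+Watson.
Loads: Beaumont 3/3, Huang 2/2, Watson 2/2, Santos 3/3, Ivanova 1/1, Mendoza 0/1.

11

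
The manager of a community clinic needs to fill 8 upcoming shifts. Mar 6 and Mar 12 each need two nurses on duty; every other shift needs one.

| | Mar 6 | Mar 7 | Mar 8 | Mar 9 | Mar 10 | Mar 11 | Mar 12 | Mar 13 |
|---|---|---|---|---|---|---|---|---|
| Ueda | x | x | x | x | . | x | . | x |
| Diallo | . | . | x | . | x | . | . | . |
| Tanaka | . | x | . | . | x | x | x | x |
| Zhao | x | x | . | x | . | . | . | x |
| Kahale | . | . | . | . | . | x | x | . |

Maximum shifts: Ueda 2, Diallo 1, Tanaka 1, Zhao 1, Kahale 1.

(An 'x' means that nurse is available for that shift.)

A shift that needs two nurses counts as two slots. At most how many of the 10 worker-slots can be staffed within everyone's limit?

Total capacity across all nurses is 2+1+1+1+1 = 6, and 10 slots are needed, so at most 6 can be filled.
An assignment achieving 6: Mar 6→Ueda+Zhao, Mar 8→Ueda, Mar 10→Diallo, Mar 12→Tanaka+Kahale.
Loads: Ueda 2/2, Diallo 1/1, Tanaka 1/1, Zhao 1/1, Kahale 1/1.

6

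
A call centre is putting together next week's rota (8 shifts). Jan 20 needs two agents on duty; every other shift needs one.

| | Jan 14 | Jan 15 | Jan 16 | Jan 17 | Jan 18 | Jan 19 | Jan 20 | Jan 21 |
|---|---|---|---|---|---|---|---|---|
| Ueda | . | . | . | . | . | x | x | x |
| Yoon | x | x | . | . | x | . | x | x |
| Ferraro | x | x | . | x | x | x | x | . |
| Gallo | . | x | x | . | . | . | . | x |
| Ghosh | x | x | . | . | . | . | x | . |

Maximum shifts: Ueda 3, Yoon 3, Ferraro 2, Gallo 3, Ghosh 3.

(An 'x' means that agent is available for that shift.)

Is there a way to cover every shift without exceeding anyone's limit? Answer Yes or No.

Jan 16 can only be covered by Gallo, so that assignment is forced.
Jan 17 can only be covered by Ferraro, so that assignment is forced.
One valid schedule: Jan 14→Yoon, Jan 15→Yoon, Jan 16→Gallo, Jan 17→Ferraro, Jan 18→Yoon, Jan 19→Ueda, Jan 20→Ueda+Ferraro, Jan 21→Ueda.
Loads: Ueda 3/3, Yoon 3/3, Ferraro 2/2, Gallo 1/3, Ghosh 0/3 — all within limits.

Yes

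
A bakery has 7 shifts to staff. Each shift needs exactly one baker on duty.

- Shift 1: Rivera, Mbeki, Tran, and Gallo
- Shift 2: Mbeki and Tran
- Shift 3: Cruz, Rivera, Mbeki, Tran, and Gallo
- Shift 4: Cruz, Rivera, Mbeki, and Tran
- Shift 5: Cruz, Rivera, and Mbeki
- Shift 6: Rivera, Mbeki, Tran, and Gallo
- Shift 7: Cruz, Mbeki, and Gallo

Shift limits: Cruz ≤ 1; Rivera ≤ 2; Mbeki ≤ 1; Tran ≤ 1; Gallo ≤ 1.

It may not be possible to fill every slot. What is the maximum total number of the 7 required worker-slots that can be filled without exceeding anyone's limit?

6

Total capacity across all bakers is 1+2+1+1+1 = 6, and 7 slots are needed, so at most 6 can be filled.
An assignment achieving 6: Shift 1→Rivera, Shift 2→Mbeki, Shift 4→Rivera, Shift 5→Cruz, Shift 6→Tran, Shift 7→Gallo.
Loads: Cruz 1/1, Rivera 2/2, Mbeki 1/1, Tran 1/1, Gallo 1/1.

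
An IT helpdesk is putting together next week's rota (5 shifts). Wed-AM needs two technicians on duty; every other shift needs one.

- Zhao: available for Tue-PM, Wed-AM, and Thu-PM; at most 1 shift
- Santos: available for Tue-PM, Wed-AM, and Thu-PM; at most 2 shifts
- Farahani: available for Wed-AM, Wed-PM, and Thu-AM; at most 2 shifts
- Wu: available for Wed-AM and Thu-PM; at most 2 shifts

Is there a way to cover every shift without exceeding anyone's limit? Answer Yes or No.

Wed-PM can only be covered by Farahani, so that assignment is forced.
Thu-AM can only be covered by Farahani, so that assignment is forced.
One valid schedule: Tue-PM→Zhao, Wed-AM→Santos+Wu, Wed-PM→Farahani, Thu-AM→Farahani, Thu-PM→Santos.
Loads: Zhao 1/1, Santos 2/2, Farahani 2/2, Wu 1/2 — all within limits.

Yes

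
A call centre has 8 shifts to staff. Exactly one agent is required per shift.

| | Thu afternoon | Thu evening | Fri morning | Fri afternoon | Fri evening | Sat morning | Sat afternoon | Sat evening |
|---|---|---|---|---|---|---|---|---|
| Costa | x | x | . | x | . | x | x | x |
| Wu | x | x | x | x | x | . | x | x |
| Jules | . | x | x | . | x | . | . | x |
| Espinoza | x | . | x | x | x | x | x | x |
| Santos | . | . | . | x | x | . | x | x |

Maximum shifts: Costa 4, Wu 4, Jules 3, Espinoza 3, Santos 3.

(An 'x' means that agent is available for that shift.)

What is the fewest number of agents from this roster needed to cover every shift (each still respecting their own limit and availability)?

2

8 slots to fill and no one can take more than 4, so at least ⌈8/4⌉ = 2 agents are needed.
Costa and Wu alone can cover everything: Thu afternoon→Costa, Thu evening→Costa, Fri morning→Wu, Fri afternoon→Costa, Fri evening→Wu, Sat morning→Costa, Sat afternoon→Wu, Sat evening→Wu.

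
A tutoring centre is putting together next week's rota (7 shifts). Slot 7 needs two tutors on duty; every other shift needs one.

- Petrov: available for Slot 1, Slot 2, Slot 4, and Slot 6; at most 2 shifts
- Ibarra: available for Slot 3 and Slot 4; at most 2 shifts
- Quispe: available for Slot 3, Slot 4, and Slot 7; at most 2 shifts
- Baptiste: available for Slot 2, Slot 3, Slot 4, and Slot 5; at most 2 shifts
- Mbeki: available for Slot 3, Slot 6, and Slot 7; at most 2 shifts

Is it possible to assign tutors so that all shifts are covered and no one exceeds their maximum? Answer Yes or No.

Slot 1 can only be covered by Petrov, so that assignment is forced.
Slot 5 can only be covered by Baptiste, so that assignment is forced.
Slot 7 can only be covered by Quispe and Mbeki, so that assignment is forced.
One valid schedule: Slot 1→Petrov, Slot 2→Petrov, Slot 3→Ibarra, Slot 4→Ibarra, Slot 5→Baptiste, Slot 6→Mbeki, Slot 7→Quispe+Mbeki.
Loads: Petrov 2/2, Ibarra 2/2, Quispe 1/2, Baptiste 1/2, Mbeki 2/2 — all within limits.

Yes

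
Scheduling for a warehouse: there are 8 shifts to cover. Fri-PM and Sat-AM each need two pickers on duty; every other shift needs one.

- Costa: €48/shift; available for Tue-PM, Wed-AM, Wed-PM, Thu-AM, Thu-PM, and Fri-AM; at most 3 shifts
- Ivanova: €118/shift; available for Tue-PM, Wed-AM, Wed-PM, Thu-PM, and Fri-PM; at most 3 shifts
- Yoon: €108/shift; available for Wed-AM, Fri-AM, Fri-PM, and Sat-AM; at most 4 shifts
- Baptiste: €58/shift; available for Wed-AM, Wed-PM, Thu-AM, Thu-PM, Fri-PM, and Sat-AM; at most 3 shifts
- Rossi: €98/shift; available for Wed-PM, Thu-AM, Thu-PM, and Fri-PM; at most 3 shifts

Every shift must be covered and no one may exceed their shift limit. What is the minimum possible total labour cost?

Sat-AM can only be covered by Yoon and Baptiste, so that assignment is forced.
Picking the cheapest available picker for each shift independently would cost €610, but that ignores the shift limits.
An optimal schedule: Tue-PM→Costa, Wed-AM→Baptiste, Wed-PM→Rossi, Thu-AM→Costa, Thu-PM→Rossi, Fri-AM→Costa, Fri-PM→Baptiste+Rossi, Sat-AM→Baptiste+Yoon.
Total: 48 + 58 + 98 + 48 + 98 + 48 + 58 + 98 + 58 + 108 = €720.

€720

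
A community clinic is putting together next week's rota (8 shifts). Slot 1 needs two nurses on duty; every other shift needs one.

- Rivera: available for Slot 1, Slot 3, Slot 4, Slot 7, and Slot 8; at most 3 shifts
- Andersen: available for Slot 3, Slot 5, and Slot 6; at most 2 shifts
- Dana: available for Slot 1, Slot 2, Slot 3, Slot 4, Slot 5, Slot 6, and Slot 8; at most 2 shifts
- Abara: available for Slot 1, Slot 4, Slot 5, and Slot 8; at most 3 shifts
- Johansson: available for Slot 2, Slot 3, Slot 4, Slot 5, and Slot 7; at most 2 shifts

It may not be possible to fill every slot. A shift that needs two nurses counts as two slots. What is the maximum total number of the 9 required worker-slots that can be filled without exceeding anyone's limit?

9

Total capacity across all nurses is 3+2+2+3+2 = 12, and 9 slots are needed, so at most 9 can be filled.
An assignment achieving 9: Slot 1→Rivera+Dana, Slot 2→Dana, Slot 3→Andersen, Slot 4→Abara, Slot 5→Abara, Slot 6→Andersen, Slot 7→Rivera, Slot 8→Rivera.
Loads: Rivera 3/3, Andersen 2/2, Dana 2/2, Abara 2/3, Johansson 0/2.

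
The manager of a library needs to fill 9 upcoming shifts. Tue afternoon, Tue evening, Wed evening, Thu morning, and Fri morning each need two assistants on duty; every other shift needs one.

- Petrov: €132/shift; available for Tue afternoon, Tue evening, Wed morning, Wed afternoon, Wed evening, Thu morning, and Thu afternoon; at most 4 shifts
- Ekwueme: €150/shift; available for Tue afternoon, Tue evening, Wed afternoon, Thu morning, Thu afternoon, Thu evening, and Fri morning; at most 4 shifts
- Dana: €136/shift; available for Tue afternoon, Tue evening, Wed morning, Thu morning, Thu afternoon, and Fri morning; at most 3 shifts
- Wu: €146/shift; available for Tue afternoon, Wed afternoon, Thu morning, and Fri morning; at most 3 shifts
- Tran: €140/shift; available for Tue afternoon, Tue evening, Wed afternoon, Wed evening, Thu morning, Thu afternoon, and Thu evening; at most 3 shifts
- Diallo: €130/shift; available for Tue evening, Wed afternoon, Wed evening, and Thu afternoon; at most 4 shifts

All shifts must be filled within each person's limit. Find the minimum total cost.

Picking the cheapest available assistant for each shift independently would cost €1874, but that ignores the shift limits.
An optimal schedule: Tue afternoon→Petrov+Dana, Tue evening→Diallo+Petrov, Wed morning→Petrov, Wed afternoon→Diallo, Wed evening→Diallo+Petrov, Thu morning→Dana+Tran, Thu afternoon→Diallo, Thu evening→Tran, Fri morning→Dana+Wu.
Total: 132 + 136 + 130 + 132 + 132 + 130 + 130 + 132 + 136 + 140 + 130 + 140 + 136 + 146 = €1882.

€1882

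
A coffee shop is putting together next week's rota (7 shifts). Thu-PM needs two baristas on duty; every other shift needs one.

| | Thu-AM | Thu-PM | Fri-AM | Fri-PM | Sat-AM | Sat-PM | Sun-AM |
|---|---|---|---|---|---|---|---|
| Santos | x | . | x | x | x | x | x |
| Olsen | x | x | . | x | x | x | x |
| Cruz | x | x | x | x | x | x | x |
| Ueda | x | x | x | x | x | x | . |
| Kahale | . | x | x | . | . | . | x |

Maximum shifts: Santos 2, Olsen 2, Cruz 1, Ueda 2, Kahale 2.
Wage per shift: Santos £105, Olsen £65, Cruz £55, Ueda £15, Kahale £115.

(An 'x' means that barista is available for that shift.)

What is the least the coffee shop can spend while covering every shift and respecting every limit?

Picking the cheapest available barista for each shift independently would cost £200, but that ignores the shift limits.
An optimal schedule: Thu-AM→Ueda, Thu-PM→Olsen+Kahale, Fri-AM→Ueda, Fri-PM→Cruz, Sat-AM→Olsen, Sat-PM→Santos, Sun-AM→Santos.
Total: 15 + 65 + 115 + 15 + 55 + 65 + 105 + 105 = £540.

£540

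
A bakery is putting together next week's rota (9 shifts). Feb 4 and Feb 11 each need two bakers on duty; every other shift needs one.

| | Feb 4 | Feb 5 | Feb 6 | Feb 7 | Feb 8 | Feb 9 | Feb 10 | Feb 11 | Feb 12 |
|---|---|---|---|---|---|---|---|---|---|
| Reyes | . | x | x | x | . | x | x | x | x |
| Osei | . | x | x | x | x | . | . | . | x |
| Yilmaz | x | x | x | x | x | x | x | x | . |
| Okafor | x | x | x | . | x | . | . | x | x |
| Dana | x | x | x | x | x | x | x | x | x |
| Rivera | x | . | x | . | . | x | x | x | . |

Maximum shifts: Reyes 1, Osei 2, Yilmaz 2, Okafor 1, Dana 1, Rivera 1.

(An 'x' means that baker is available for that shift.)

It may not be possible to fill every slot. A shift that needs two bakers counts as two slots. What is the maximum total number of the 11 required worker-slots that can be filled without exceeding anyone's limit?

Total capacity across all bakers is 1+2+2+1+1+1 = 8, and 11 slots are needed, so at most 8 can be filled.
An assignment achieving 8: Feb 4→Yilmaz+Okafor, Feb 7→Reyes, Feb 8→Osei, Feb 9→Yilmaz, Feb 10→Dana, Feb 11→Rivera, Feb 12→Osei.
Loads: Reyes 1/1, Osei 2/2, Yilmaz 2/2, Okafor 1/1, Dana 1/1, Rivera 1/1.

8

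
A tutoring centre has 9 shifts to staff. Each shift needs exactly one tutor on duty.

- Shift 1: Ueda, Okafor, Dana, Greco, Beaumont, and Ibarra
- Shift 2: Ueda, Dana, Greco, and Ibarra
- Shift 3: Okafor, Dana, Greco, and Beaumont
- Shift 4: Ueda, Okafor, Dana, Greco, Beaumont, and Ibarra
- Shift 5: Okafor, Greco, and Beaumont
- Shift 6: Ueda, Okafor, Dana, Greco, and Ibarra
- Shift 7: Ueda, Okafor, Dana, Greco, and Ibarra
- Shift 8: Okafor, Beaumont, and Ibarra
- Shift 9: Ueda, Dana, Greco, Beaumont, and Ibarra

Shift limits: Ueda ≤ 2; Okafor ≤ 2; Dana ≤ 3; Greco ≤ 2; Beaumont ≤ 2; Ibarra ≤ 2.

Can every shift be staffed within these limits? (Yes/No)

One valid schedule: Shift 1→Greco, Shift 2→Ueda, Shift 3→Dana, Shift 4→Greco, Shift 5→Okafor, Shift 6→Ueda, Shift 7→Dana, Shift 8→Okafor, Shift 9→Dana.
Loads: Ueda 2/2, Okafor 2/2, Dana 3/3, Greco 2/2, Beaumont 0/2, Ibarra 0/2 — all within limits.

Yes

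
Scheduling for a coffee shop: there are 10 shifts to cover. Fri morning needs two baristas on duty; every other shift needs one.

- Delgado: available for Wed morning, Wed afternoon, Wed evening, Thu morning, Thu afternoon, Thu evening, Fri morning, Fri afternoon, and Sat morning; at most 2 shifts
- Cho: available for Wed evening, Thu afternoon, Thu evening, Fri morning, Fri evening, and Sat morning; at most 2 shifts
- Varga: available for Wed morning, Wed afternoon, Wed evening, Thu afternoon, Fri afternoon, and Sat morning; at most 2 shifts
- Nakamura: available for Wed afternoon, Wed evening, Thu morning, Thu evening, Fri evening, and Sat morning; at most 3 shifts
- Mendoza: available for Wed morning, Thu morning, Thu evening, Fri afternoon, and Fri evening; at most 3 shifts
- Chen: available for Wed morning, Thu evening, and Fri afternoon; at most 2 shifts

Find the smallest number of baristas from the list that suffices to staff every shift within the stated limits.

11 slots to fill and no one can take more than 3, so at least ⌈11/3⌉ = 4 baristas are needed.
Any 4 baristas together have capacity at most 3+3+2+2 = 10 < 11 slots, so 4 can never suffice.
Delgado, Cho, Varga, Nakamura, and Mendoza alone can cover everything: Wed morning→Delgado, Wed afternoon→Varga, Wed evening→Nakamura, Thu morning→Nakamura, Thu afternoon→Cho, Thu evening→Mendoza, Fri morning→Delgado+Cho, Fri afternoon→Varga, Fri evening→Mendoza, Sat morning→Nakamura.

5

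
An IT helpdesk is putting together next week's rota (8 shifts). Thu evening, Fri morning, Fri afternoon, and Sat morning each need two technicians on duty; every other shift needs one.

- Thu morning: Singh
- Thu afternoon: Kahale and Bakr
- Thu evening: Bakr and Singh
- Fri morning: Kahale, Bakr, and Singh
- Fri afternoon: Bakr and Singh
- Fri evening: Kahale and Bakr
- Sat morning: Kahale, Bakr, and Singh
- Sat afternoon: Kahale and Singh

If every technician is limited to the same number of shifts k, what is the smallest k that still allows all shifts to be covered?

With 3 technicians and 12 worker-slots to fill, someone must work at least ⌈12/3⌉ = 4 shifts, so k ≥ 4.
k = 4 works: Thu morning→Singh, Thu afternoon→Kahale, Thu evening→Bakr+Singh, Fri morning→Kahale+Bakr, Fri afternoon→Bakr+Singh, Fri evening→Kahale, Sat morning→Bakr+Singh, Sat afternoon→Kahale.
Loads: Kahale 4, Bakr 4, Singh 4 — all ≤ 4.

4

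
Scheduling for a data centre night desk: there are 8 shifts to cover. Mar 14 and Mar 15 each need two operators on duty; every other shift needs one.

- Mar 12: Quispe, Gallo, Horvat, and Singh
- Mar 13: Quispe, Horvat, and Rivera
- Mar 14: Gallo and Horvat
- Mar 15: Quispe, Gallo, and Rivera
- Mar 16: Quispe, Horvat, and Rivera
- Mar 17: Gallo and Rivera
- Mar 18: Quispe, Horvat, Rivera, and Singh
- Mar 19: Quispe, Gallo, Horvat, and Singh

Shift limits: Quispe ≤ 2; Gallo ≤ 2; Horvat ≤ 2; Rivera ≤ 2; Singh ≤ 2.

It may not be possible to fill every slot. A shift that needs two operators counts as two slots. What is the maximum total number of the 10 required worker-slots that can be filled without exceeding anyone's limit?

10

Total capacity across all operators is 2+2+2+2+2 = 10, and 10 slots are needed, so at most 10 can be filled.
An assignment achieving 10: Mar 12→Singh, Mar 13→Quispe, Mar 14→Gallo+Horvat, Mar 15→Quispe+Rivera, Mar 16→Horvat, Mar 17→Gallo, Mar 18→Rivera, Mar 19→Singh.
Loads: Quispe 2/2, Gallo 2/2, Horvat 2/2, Rivera 2/2, Singh 2/2.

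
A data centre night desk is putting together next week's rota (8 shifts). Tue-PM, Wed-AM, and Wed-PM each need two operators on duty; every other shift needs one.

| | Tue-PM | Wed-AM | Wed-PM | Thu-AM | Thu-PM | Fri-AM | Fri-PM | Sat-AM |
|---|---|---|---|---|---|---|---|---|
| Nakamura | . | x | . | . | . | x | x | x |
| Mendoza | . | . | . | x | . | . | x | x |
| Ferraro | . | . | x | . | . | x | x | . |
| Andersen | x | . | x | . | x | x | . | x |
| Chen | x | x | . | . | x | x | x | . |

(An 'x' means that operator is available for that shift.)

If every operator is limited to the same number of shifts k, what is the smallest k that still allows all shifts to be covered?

3

With 5 operators and 11 worker-slots to fill, someone must work at least ⌈11/5⌉ = 3 shifts, so k ≥ 3.
k = 3 works: Tue-PM→Andersen+Chen, Wed-AM→Nakamura+Chen, Wed-PM→Ferraro+Andersen, Thu-AM→Mendoza, Thu-PM→Andersen, Fri-AM→Nakamura, Fri-PM→Mendoza, Sat-AM→Nakamura.
Loads: Nakamura 3, Mendoza 2, Ferraro 1, Andersen 3, Chen 2 — all ≤ 3.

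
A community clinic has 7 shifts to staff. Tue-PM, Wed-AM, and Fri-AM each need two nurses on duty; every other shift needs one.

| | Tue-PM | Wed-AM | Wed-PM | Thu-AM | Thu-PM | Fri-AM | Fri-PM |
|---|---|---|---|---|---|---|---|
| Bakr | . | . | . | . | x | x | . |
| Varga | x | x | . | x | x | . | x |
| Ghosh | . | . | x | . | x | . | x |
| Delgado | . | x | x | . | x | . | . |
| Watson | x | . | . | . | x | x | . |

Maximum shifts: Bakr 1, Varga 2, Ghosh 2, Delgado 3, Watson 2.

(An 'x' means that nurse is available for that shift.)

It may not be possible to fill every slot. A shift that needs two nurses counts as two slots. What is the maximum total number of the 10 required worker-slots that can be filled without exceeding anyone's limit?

9

Total capacity across all nurses is 1+2+2+3+2 = 10, and 10 slots are needed, so at most 10 can be filled.
Shifts {Tue-PM, Wed-AM, Thu-AM} need 5 slots but only Varga, Delgado, and Watson are available for them, supplying at most 4 — so at least 1 slot must go unfilled.
An assignment achieving 9: Tue-PM→Varga+Watson, Wed-AM→Delgado, Wed-PM→Ghosh, Thu-AM→Varga, Thu-PM→Delgado, Fri-AM→Bakr+Watson, Fri-PM→Ghosh.
Loads: Bakr 1/1, Varga 2/2, Ghosh 2/2, Delgado 2/3, Watson 2/2.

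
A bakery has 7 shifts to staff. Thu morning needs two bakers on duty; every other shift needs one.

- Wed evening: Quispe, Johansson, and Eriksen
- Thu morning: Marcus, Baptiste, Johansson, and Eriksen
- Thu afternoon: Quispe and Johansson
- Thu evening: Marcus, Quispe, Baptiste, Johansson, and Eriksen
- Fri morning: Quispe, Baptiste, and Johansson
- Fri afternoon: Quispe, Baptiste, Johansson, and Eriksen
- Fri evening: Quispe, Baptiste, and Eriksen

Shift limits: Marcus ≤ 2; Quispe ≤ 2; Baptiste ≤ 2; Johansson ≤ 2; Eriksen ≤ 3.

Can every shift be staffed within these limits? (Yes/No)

One valid schedule: Wed evening→Quispe, Thu morning→Marcus+Johansson, Thu afternoon→Quispe, Thu evening→Marcus, Fri morning→Baptiste, Fri afternoon→Johansson, Fri evening→Baptiste.
Loads: Marcus 2/2, Quispe 2/2, Baptiste 2/2, Johansson 2/2, Eriksen 0/3 — all within limits.

Yes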